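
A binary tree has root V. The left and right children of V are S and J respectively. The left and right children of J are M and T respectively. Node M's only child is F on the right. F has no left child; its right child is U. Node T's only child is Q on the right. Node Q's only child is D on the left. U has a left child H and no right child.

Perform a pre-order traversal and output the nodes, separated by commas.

Pre-order visits the node, then its left subtree, then its right subtree.
Visit V.
At V: go left to S.
  S is a leaf — visit S.
At V: go right to J.
  Visit J.
  At J: go left to M.
    Visit M.
    At M: no left child.
    At M: go right to F.
      Visit F.
      At F: no left child.
      At F: go right to U.
        Visit U.
        At U: go left to H.
          H is a leaf — visit H.
        At U: no right child.
  At J: go right to T.
    Visit T.
    At T: no left child.
    At T: go right to Q.
      Visit Q.
      At Q: go left to D.
        D is a leaf — visit D.
      At Q: no right child.

V, S, J, M, F, U, H, T, Q, D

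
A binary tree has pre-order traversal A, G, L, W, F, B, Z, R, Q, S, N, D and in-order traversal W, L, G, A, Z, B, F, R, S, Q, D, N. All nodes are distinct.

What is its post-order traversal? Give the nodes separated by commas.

The first element of pre-order is the root; it splits in-order into left and right subtrees.
Root A: left subtree has 3 nodes {W, L, G}, right has 8 {Z, B, F, R, S, Q, D, N}.
  Root G: left subtree has 2 nodes {W, L}, right has 0 { }.
    Root L: left subtree has 1 node {W}, right has 0 { }.
  Root F: left subtree has 2 nodes {Z, B}, right has 5 {R, S, Q, D, N}.
    Root B: left subtree has 1 node {Z}, right has 0 { }.
    Root R: left subtree has 0 nodes { }, right has 4 {S, Q, D, N}.
      Root Q: left subtree has 1 node {S}, right has 2 {D, N}.
        Root N: left subtree has 1 node {D}, right has 0 { }.

W, L, G, Z, B, S, D, N, Q, R, F, A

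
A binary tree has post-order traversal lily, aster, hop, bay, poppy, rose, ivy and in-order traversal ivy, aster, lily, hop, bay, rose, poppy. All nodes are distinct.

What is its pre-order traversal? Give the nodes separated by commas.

The last element of post-order is the root; it splits in-order into left and right subtrees.
Root ivy: left subtree has 0 nodes { }, right has 6 {aster, lily, hop, bay, rose, poppy}.
  Root rose: left subtree has 4 nodes {aster, lily, hop, bay}, right has 1 {poppy}.
    Root bay: left subtree has 3 nodes {aster, lily, hop}, right has 0 { }.
      Root hop: left subtree has 2 nodes {aster, lily}, right has 0 { }.
        Root aster: left subtree has 0 nodes { }, right has 1 {lily}.

ivy, rose, bay, hop, aster, lily, poppy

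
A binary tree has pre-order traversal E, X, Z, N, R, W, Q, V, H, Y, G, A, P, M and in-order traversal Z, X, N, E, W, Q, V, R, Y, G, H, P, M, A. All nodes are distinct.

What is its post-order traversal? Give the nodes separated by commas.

The first element of pre-order is the root; it splits in-order into left and right subtrees.
Root E: left subtree has 3 nodes {Z, X, N}, right has 10 {W, Q, V, R, Y, G, H, P, M, A}.
  Root X: left subtree has 1 node {Z}, right has 1 {N}.
  Root R: left subtree has 3 nodes {W, Q, V}, right has 6 {Y, G, H, P, M, A}.
    Root W: left subtree has 0 nodes { }, right has 2 {Q, V}.
      Root Q: left subtree has 0 nodes { }, right has 1 {V}.
    Root H: left subtree has 2 nodes {Y, G}, right has 3 {P, M, A}.
      Root Y: left subtree has 0 nodes { }, right has 1 {G}.
      Root A: left subtree has 2 nodes {P, M}, right has 0 { }.
        Root P: left subtree has 0 nodes { }, right has 1 {M}.

Z, N, X, V, Q, W, G, Y, M, P, A, H, R, E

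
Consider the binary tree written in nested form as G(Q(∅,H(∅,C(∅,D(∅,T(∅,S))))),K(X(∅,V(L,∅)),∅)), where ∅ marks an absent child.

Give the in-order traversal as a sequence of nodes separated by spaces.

Q H C D T S G X L V K

In-order visits the left subtree, then the node, then the right subtree.
At G: go left to Q.
  At Q: no left child.
  Visit Q.
  At Q: go right to H.
    At H: no left child.
    Visit H.
    At H: go right to C.
      At C: no left child.
      Visit C.
      At C: go right to D.
        At D: no left child.
        Visit D.
        At D: go right to T.
          At T: no left child.
          Visit T.
          At T: go right to S.
            S is a leaf — visit S.
Visit G.
At G: go right to K.
  At K: go left to X.
    At X: no left child.
    Visit X.
    At X: go right to V.
      At V: go left to L.
        L is a leaf — visit L.
      Visit V.
      At V: no right child.
  Visit K.
  At K: no right child.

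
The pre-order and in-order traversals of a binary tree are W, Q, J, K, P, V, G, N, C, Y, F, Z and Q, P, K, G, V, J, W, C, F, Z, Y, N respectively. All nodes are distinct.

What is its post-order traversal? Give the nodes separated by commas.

P, G, V, K, J, Q, Z, F, Y, C, N, W

The first element of pre-order is the root; it splits in-order into left and right subtrees.
Root W: left subtree has 6 nodes {Q, P, K, G, V, J}, right has 5 {C, F, Z, Y, N}.
  Root Q: left subtree has 0 nodes { }, right has 5 {P, K, G, V, J}.
    Root J: left subtree has 4 nodes {P, K, G, V}, right has 0 { }.
      Root K: left subtree has 1 node {P}, right has 2 {G, V}.
        Root V: left subtree has 1 node {G}, right has 0 { }.
  Root N: left subtree has 4 nodes {C, F, Z, Y}, right has 0 { }.
    Root C: left subtree has 0 nodes { }, right has 3 {F, Z, Y}.
      Root Y: left subtree has 2 nodes {F, Z}, right has 0 { }.
        Root F: left subtree has 0 nodes { }, right has 1 {Z}.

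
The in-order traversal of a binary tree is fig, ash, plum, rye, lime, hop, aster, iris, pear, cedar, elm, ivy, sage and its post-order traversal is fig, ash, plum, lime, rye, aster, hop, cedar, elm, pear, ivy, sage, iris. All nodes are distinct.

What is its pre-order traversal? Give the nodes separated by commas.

iris, hop, rye, plum, ash, fig, lime, aster, sage, ivy, pear, elm, cedar

The last element of post-order is the root; it splits in-order into left and right subtrees.
Root iris: left subtree has 7 nodes {fig, ash, plum, rye, lime, hop, aster}, right has 5 {pear, cedar, elm, ivy, sage}.
  Root hop: left subtree has 5 nodes {fig, ash, plum, rye, lime}, right has 1 {aster}.
    Root rye: left subtree has 3 nodes {fig, ash, plum}, right has 1 {lime}.
      Root plum: left subtree has 2 nodes {fig, ash}, right has 0 { }.
        Root ash: left subtree has 1 node {fig}, right has 0 { }.
  Root sage: left subtree has 4 nodes {pear, cedar, elm, ivy}, right has 0 { }.
    Root ivy: left subtree has 3 nodes {pear, cedar, elm}, right has 0 { }.
      Root pear: left subtree has 0 nodes { }, right has 2 {cedar, elm}.
        Root elm: left subtree has 1 node {cedar}, right has 0 { }.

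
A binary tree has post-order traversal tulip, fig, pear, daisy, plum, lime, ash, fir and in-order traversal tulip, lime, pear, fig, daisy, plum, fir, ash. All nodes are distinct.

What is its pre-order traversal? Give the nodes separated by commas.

fir, lime, tulip, plum, daisy, pear, fig, ash

The last element of post-order is the root; it splits in-order into left and right subtrees.
Root fir: left subtree has 6 nodes {tulip, lime, pear, fig, daisy, plum}, right has 1 {ash}.
  Root lime: left subtree has 1 node {tulip}, right has 4 {pear, fig, daisy, plum}.
    Root plum: left subtree has 3 nodes {pear, fig, daisy}, right has 0 { }.
      Root daisy: left subtree has 2 nodes {pear, fig}, right has 0 { }.
        Root pear: left subtree has 0 nodes { }, right has 1 {fig}.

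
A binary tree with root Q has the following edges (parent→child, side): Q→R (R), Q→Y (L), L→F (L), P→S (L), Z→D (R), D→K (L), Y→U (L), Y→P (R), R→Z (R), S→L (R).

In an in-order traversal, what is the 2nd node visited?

Y

In-order visits the left subtree, then the node, then the right subtree.
At Q: go left to Y.
  At Y: go left to U.
    U is a leaf — visit U.
  Visit Y.
  At Y: go right to P.
    At P: go left to S.
      At S: no left child.
      Visit S.
      At S: go right to L.
        At L: go left to F.
          F is a leaf — visit F.
        Visit L.
        At L: no right child.
    Visit P.
    At P: no right child.
Visit Q.
At Q: go right to R.
  At R: no left child.
  Visit R.
  At R: go right to Z.
    At Z: no left child.
    Visit Z.
    At Z: go right to D.
      At D: go left to K.
        K is a leaf — visit K.
      Visit D.
      At D: no right child.
Full in-order sequence: U, Y, S, F, L, P, Q, R, Z, K, D.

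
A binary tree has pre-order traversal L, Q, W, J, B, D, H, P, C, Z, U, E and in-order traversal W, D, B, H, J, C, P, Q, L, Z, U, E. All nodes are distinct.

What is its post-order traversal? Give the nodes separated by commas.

The first element of pre-order is the root; it splits in-order into left and right subtrees.
Root L: left subtree has 8 nodes {W, D, B, H, J, C, P, Q}, right has 3 {Z, U, E}.
  Root Q: left subtree has 7 nodes {W, D, B, H, J, C, P}, right has 0 { }.
    Root W: left subtree has 0 nodes { }, right has 6 {D, B, H, J, C, P}.
      Root J: left subtree has 3 nodes {D, B, H}, right has 2 {C, P}.
        Root B: left subtree has 1 node {D}, right has 1 {H}.
        Root P: left subtree has 1 node {C}, right has 0 { }.
  Root Z: left subtree has 0 nodes { }, right has 2 {U, E}.
    Root U: left subtree has 0 nodes { }, right has 1 {E}.

D, H, B, C, P, J, W, Q, E, U, Z, L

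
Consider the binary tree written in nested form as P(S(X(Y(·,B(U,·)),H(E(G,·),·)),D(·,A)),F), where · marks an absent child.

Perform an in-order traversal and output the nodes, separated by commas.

Y, U, B, X, G, E, H, S, D, A, P, F

In-order visits the left subtree, then the node, then the right subtree.
At P: go left to S.
  At S: go left to X.
    At X: go left to Y.
      At Y: no left child.
      Visit Y.
      At Y: go right to B.
        At B: go left to U.
          U is a leaf — visit U.
        Visit B.
        At B: no right child.
    Visit X.
    At X: go right to H.
      At H: go left to E.
        At E: go left to G.
          G is a leaf — visit G.
        Visit E.
        At E: no right child.
      Visit H.
      At H: no right child.
  Visit S.
  At S: go right to D.
    At D: no left child.
    Visit D.
    At D: go right to A.
      A is a leaf — visit A.
Visit P.
At P: go right to F.
  F is a leaf — visit F.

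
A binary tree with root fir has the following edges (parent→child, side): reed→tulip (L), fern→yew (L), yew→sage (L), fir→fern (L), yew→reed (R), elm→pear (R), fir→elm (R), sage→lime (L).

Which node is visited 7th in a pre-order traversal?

Pre-order visits the node, then its left subtree, then its right subtree.
Visit fir.
At fir: go left to fern.
  Visit fern.
  At fern: go left to yew.
    Visit yew.
    At yew: go left to sage.
      Visit sage.
      At sage: go left to lime.
        lime is a leaf — visit lime.
      At sage: no right child.
    At yew: go right to reed.
      Visit reed.
      At reed: go left to tulip.
        tulip is a leaf — visit tulip.
      At reed: no right child.
  At fern: no right child.
At fir: go right to elm.
  Visit elm.
  At elm: no left child.
  At elm: go right to pear.
    pear is a leaf — visit pear.
Full pre-order sequence: fir, fern, yew, sage, lime, reed, tulip, elm, pear.

tulip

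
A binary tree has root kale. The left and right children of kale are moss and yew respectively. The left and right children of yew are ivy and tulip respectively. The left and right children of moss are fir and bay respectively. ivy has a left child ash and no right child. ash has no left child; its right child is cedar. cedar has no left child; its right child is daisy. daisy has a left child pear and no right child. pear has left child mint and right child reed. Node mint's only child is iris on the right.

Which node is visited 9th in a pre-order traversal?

daisy

Pre-order visits the node, then its left subtree, then its right subtree.
Visit kale.
At kale: go left to moss.
  Visit moss.
  At moss: go left to fir.
    fir is a leaf — visit fir.
  At moss: go right to bay.
    bay is a leaf — visit bay.
At kale: go right to yew.
  Visit yew.
  At yew: go left to ivy.
    Visit ivy.
    At ivy: go left to ash.
      Visit ash.
      At ash: no left child.
      At ash: go right to cedar.
        Visit cedar.
        At cedar: no left child.
        At cedar: go right to daisy.
          Visit daisy.
          At daisy: go left to pear.
            Visit pear.
            At pear: go left to mint.
              Visit mint.
              At mint: no left child.
              At mint: go right to iris.
                iris is a leaf — visit iris.
            At pear: go right to reed.
              reed is a leaf — visit reed.
          At daisy: no right child.
    At ivy: no right child.
  At yew: go right to tulip.
    tulip is a leaf — visit tulip.
Full pre-order sequence: kale, moss, fir, bay, yew, ivy, ash, cedar, daisy, pear, mint, iris, reed, tulip.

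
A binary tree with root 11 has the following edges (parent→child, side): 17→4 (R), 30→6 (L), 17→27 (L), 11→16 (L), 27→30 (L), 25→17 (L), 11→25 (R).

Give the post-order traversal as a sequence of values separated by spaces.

Post-order visits the left subtree, then the right subtree, then the node.
At 11: go left to 16.
  16 is a leaf — visit 16.
At 11: go right to 25.
  At 25: go left to 17.
    At 17: go left to 27.
      At 27: go left to 30.
        At 30: go left to 6.
          6 is a leaf — visit 6.
        At 30: no right child.
        Visit 30.
      At 27: no right child.
      Visit 27.
    At 17: go right to 4.
      4 is a leaf — visit 4.
    Visit 17.
  At 25: no right child.
  Visit 25.
Visit 11.

16 6 30 27 4 17 25 11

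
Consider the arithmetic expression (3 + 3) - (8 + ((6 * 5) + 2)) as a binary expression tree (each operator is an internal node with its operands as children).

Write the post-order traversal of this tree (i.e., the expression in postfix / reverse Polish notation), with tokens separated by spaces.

3 3 + 8 6 5 * 2 + + -

Post-order on an expression tree gives postfix notation: for each operator, emit left operand, right operand, then the operator.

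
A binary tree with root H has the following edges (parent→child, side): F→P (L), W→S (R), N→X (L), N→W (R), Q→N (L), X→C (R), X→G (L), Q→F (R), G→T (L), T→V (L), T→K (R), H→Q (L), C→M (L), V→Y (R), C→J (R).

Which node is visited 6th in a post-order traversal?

Post-order visits the left subtree, then the right subtree, then the node.
At H: go left to Q.
  At Q: go left to N.
    At N: go left to X.
      At X: go left to G.
        At G: go left to T.
          At T: go left to V.
            At V: no left child.
            At V: go right to Y.
              Y is a leaf — visit Y.
            Visit V.
          At T: go right to K.
            K is a leaf — visit K.
          Visit T.
        At G: no right child.
        Visit G.
      At X: go right to C.
        At C: go left to M.
          M is a leaf — visit M.
        At C: go right to J.
          J is a leaf — visit J.
        Visit C.
      Visit X.
    At N: go right to W.
      At W: no left child.
      At W: go right to S.
        S is a leaf — visit S.
      Visit W.
    Visit N.
  At Q: go right to F.
    At F: go left to P.
      P is a leaf — visit P.
    At F: no right child.
    Visit F.
  Visit Q.
At H: no right child.
Visit H.
Full post-order sequence: Y, V, K, T, G, M, J, C, X, S, W, N, P, F, Q, H.

M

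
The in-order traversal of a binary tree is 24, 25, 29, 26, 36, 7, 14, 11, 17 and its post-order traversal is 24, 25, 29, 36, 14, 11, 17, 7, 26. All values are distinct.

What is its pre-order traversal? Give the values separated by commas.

The last element of post-order is the root; it splits in-order into left and right subtrees.
Root 26: left subtree has 3 nodes {24, 25, 29}, right has 5 {36, 7, 14, 11, 17}.
  Root 29: left subtree has 2 nodes {24, 25}, right has 0 { }.
    Root 25: left subtree has 1 node {24}, right has 0 { }.
  Root 7: left subtree has 1 node {36}, right has 3 {14, 11, 17}.
    Root 17: left subtree has 2 nodes {14, 11}, right has 0 { }.
      Root 11: left subtree has 1 node {14}, right has 0 { }.

26, 29, 25, 24, 7, 36, 17, 11, 14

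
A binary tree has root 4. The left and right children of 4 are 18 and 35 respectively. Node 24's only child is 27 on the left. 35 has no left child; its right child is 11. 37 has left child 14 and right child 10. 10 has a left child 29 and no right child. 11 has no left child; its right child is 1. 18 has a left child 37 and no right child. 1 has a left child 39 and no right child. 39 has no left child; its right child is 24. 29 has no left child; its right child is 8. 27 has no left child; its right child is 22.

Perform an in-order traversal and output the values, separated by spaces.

14 37 29 8 10 18 4 35 11 39 27 22 24 1

In-order visits the left subtree, then the node, then the right subtree.
At 4: go left to 18.
  At 18: go left to 37.
    At 37: go left to 14.
      14 is a leaf — visit 14.
    Visit 37.
    At 37: go right to 10.
      At 10: go left to 29.
        At 29: no left child.
        Visit 29.
        At 29: go right to 8.
          8 is a leaf — visit 8.
      Visit 10.
      At 10: no right child.
  Visit 18.
  At 18: no right child.
Visit 4.
At 4: go right to 35.
  At 35: no left child.
  Visit 35.
  At 35: go right to 11.
    At 11: no left child.
    Visit 11.
    At 11: go right to 1.
      At 1: go left to 39.
        At 39: no left child.
        Visit 39.
        At 39: go right to 24.
          At 24: go left to 27.
            At 27: no left child.
            Visit 27.
            At 27: go right to 22.
              22 is a leaf — visit 22.
          Visit 24.
          At 24: no right child.
      Visit 1.
      At 1: no right child.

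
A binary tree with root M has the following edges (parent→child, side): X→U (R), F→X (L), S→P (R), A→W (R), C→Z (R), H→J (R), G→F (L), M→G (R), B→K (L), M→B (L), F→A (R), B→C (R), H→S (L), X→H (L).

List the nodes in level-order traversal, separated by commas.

M, B, G, K, C, F, Z, X, A, H, U, W, S, J, P

Level-order visits nodes level by level from the root, left to right within each level.
Level 0: M
Level 1: B, G
Level 2: K, C, F
Level 3: Z, X, A
Level 4: H, U, W
Level 5: S, J
Level 6: P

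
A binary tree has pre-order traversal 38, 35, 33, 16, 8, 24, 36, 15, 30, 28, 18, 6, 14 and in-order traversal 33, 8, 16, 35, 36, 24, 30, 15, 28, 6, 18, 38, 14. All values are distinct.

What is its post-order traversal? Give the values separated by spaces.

The first element of pre-order is the root; it splits in-order into left and right subtrees.
Root 38: left subtree has 11 nodes {33, 8, 16, 35, 36, 24, 30, 15, 28, 6, 18}, right has 1 {14}.
  Root 35: left subtree has 3 nodes {33, 8, 16}, right has 7 {36, 24, 30, 15, 28, 6, 18}.
    Root 33: left subtree has 0 nodes { }, right has 2 {8, 16}.
      Root 16: left subtree has 1 node {8}, right has 0 { }.
    Root 24: left subtree has 1 node {36}, right has 5 {30, 15, 28, 6, 18}.
      Root 15: left subtree has 1 node {30}, right has 3 {28, 6, 18}.
        Root 28: left subtree has 0 nodes { }, right has 2 {6, 18}.
          Root 18: left subtree has 1 node {6}, right has 0 { }.

8 16 33 36 30 6 18 28 15 24 35 14 38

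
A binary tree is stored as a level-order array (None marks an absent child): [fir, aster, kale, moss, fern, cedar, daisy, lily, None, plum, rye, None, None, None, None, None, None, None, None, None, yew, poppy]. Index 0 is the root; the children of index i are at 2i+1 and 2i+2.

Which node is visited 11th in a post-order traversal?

Post-order visits the left subtree, then the right subtree, then the node.
At fir: go left to aster.
  At aster: go left to moss.
    At moss: go left to lily.
      lily is a leaf — visit lily.
    At moss: no right child.
    Visit moss.
  At aster: go right to fern.
    At fern: go left to plum.
      At plum: no left child.
      At plum: go right to yew.
        yew is a leaf — visit yew.
      Visit plum.
    At fern: go right to rye.
      At rye: go left to poppy.
        poppy is a leaf — visit poppy.
      At rye: no right child.
      Visit rye.
    Visit fern.
  Visit aster.
At fir: go right to kale.
  At kale: go left to cedar.
    cedar is a leaf — visit cedar.
  At kale: go right to daisy.
    daisy is a leaf — visit daisy.
  Visit kale.
Visit fir.
Full post-order sequence: lily, moss, yew, plum, poppy, rye, fern, aster, cedar, daisy, kale, fir.

kale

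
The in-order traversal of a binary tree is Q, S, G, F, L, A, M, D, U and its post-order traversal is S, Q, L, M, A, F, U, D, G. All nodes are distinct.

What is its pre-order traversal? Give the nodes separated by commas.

G, Q, S, D, F, A, L, M, U

The last element of post-order is the root; it splits in-order into left and right subtrees.
Root G: left subtree has 2 nodes {Q, S}, right has 6 {F, L, A, M, D, U}.
  Root Q: left subtree has 0 nodes { }, right has 1 {S}.
  Root D: left subtree has 4 nodes {F, L, A, M}, right has 1 {U}.
    Root F: left subtree has 0 nodes { }, right has 3 {L, A, M}.
      Root A: left subtree has 1 node {L}, right has 1 {M}.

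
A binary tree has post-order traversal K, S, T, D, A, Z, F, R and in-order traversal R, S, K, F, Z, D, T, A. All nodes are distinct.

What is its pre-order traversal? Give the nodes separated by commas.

The last element of post-order is the root; it splits in-order into left and right subtrees.
Root R: left subtree has 0 nodes { }, right has 7 {S, K, F, Z, D, T, A}.
  Root F: left subtree has 2 nodes {S, K}, right has 4 {Z, D, T, A}.
    Root S: left subtree has 0 nodes { }, right has 1 {K}.
    Root Z: left subtree has 0 nodes { }, right has 3 {D, T, A}.
      Root A: left subtree has 2 nodes {D, T}, right has 0 { }.
        Root D: left subtree has 0 nodes { }, right has 1 {T}.

R, F, S, K, Z, A, D, T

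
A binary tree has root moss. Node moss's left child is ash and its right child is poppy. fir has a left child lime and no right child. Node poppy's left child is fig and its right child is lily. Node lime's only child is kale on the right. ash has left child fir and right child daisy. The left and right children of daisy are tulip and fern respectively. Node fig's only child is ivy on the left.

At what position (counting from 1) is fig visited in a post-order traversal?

Post-order visits the left subtree, then the right subtree, then the node.
At moss: go left to ash.
  At ash: go left to fir.
    At fir: go left to lime.
      At lime: no left child.
      At lime: go right to kale.
        kale is a leaf — visit kale.
      Visit lime.
    At fir: no right child.
    Visit fir.
  At ash: go right to daisy.
    At daisy: go left to tulip.
      tulip is a leaf — visit tulip.
    At daisy: go right to fern.
      fern is a leaf — visit fern.
    Visit daisy.
  Visit ash.
At moss: go right to poppy.
  At poppy: go left to fig.
    At fig: go left to ivy.
      ivy is a leaf — visit ivy.
    At fig: no right child.
    Visit fig.
  At poppy: go right to lily.
    lily is a leaf — visit lily.
  Visit poppy.
Visit moss.
Full post-order sequence: kale, lime, fir, tulip, fern, daisy, ash, ivy, fig, lily, poppy, moss.

9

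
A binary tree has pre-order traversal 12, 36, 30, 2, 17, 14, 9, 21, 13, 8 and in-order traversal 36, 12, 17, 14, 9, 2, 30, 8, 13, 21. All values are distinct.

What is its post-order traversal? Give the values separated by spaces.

36 9 14 17 2 8 13 21 30 12

The first element of pre-order is the root; it splits in-order into left and right subtrees.
Root 12: left subtree has 1 node {36}, right has 8 {17, 14, 9, 2, 30, 8, 13, 21}.
  Root 30: left subtree has 4 nodes {17, 14, 9, 2}, right has 3 {8, 13, 21}.
    Root 2: left subtree has 3 nodes {17, 14, 9}, right has 0 { }.
      Root 17: left subtree has 0 nodes { }, right has 2 {14, 9}.
        Root 14: left subtree has 0 nodes { }, right has 1 {9}.
    Root 21: left subtree has 2 nodes {8, 13}, right has 0 { }.
      Root 13: left subtree has 1 node {8}, right has 0 { }.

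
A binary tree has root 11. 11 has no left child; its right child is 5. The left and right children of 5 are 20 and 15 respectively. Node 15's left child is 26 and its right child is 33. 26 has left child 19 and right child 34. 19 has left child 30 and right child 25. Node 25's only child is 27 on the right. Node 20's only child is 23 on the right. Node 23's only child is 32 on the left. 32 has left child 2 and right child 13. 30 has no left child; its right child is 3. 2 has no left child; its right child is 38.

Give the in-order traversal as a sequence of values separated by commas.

11, 20, 2, 38, 32, 13, 23, 5, 30, 3, 19, 25, 27, 26, 34, 15, 33

In-order visits the left subtree, then the node, then the right subtree.
At 11: no left child.
Visit 11.
At 11: go right to 5.
  At 5: go left to 20.
    At 20: no left child.
    Visit 20.
    At 20: go right to 23.
      At 23: go left to 32.
        At 32: go left to 2.
          At 2: no left child.
          Visit 2.
          At 2: go right to 38.
            38 is a leaf — visit 38.
        Visit 32.
        At 32: go right to 13.
          13 is a leaf — visit 13.
      Visit 23.
      At 23: no right child.
  Visit 5.
  At 5: go right to 15.
    At 15: go left to 26.
      At 26: go left to 19.
        At 19: go left to 30.
          At 30: no left child.
          Visit 30.
          At 30: go right to 3.
            3 is a leaf — visit 3.
        Visit 19.
        At 19: go right to 25.
          At 25: no left child.
          Visit 25.
          At 25: go right to 27.
            27 is a leaf — visit 27.
      Visit 26.
      At 26: go right to 34.
        34 is a leaf — visit 34.
    Visit 15.
    At 15: go right to 33.
      33 is a leaf — visit 33.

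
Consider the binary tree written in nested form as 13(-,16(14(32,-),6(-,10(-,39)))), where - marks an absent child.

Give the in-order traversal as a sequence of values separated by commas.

In-order visits the left subtree, then the node, then the right subtree.
At 13: no left child.
Visit 13.
At 13: go right to 16.
  At 16: go left to 14.
    At 14: go left to 32.
      32 is a leaf — visit 32.
    Visit 14.
    At 14: no right child.
  Visit 16.
  At 16: go right to 6.
    At 6: no left child.
    Visit 6.
    At 6: go right to 10.
      At 10: no left child.
      Visit 10.
      At 10: go right to 39.
        39 is a leaf — visit 39.

13, 32, 14, 16, 6, 10, 39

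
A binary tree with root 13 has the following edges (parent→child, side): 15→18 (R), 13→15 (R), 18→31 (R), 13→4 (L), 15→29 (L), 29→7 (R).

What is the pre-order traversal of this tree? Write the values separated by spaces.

Pre-order visits the node, then its left subtree, then its right subtree.
Visit 13.
At 13: go left to 4.
  4 is a leaf — visit 4.
At 13: go right to 15.
  Visit 15.
  At 15: go left to 29.
    Visit 29.
    At 29: no left child.
    At 29: go right to 7.
      7 is a leaf — visit 7.
  At 15: go right to 18.
    Visit 18.
    At 18: no left child.
    At 18: go right to 31.
      31 is a leaf — visit 31.

13 4 15 29 7 18 31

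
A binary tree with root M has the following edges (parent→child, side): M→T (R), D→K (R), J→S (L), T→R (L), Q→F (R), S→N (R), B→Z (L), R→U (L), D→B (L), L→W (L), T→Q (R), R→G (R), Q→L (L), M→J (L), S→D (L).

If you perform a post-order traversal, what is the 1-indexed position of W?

Post-order visits the left subtree, then the right subtree, then the node.
At M: go left to J.
  At J: go left to S.
    At S: go left to D.
      At D: go left to B.
        At B: go left to Z.
          Z is a leaf — visit Z.
        At B: no right child.
        Visit B.
      At D: go right to K.
        K is a leaf — visit K.
      Visit D.
    At S: go right to N.
      N is a leaf — visit N.
    Visit S.
  At J: no right child.
  Visit J.
At M: go right to T.
  At T: go left to R.
    At R: go left to U.
      U is a leaf — visit U.
    At R: go right to G.
      G is a leaf — visit G.
    Visit R.
  At T: go right to Q.
    At Q: go left to L.
      At L: go left to W.
        W is a leaf — visit W.
      At L: no right child.
      Visit L.
    At Q: go right to F.
      F is a leaf — visit F.
    Visit Q.
  Visit T.
Visit M.
Full post-order sequence: Z, B, K, D, N, S, J, U, G, R, W, L, F, Q, T, M.

11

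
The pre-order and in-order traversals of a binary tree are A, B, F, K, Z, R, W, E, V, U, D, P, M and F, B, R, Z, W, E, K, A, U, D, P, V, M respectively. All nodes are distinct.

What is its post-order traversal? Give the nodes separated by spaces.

F R E W Z K B P D U M V A

The first element of pre-order is the root; it splits in-order into left and right subtrees.
Root A: left subtree has 7 nodes {F, B, R, Z, W, E, K}, right has 5 {U, D, P, V, M}.
  Root B: left subtree has 1 node {F}, right has 5 {R, Z, W, E, K}.
    Root K: left subtree has 4 nodes {R, Z, W, E}, right has 0 { }.
      Root Z: left subtree has 1 node {R}, right has 2 {W, E}.
        Root W: left subtree has 0 nodes { }, right has 1 {E}.
  Root V: left subtree has 3 nodes {U, D, P}, right has 1 {M}.
    Root U: left subtree has 0 nodes { }, right has 2 {D, P}.
      Root D: left subtree has 0 nodes { }, right has 1 {P}.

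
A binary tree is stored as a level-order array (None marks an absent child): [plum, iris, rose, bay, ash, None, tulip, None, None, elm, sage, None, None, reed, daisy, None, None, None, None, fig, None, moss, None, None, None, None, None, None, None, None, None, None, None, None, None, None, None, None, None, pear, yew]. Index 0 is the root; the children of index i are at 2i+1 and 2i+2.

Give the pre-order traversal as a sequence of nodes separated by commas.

plum, iris, bay, ash, elm, fig, pear, yew, sage, moss, rose, tulip, reed, daisy

Pre-order visits the node, then its left subtree, then its right subtree.
Visit plum.
At plum: go left to iris.
  Visit iris.
  At iris: go left to bay.
    bay is a leaf — visit bay.
  At iris: go right to ash.
    Visit ash.
    At ash: go left to elm.
      Visit elm.
      At elm: go left to fig.
        Visit fig.
        At fig: go left to pear.
          pear is a leaf — visit pear.
        At fig: go right to yew.
          yew is a leaf — visit yew.
      At elm: no right child.
    At ash: go right to sage.
      Visit sage.
      At sage: go left to moss.
        moss is a leaf — visit moss.
      At sage: no right child.
At plum: go right to rose.
  Visit rose.
  At rose: no left child.
  At rose: go right to tulip.
    Visit tulip.
    At tulip: go left to reed.
      reed is a leaf — visit reed.
    At tulip: go right to daisy.
      daisy is a leaf — visit daisy.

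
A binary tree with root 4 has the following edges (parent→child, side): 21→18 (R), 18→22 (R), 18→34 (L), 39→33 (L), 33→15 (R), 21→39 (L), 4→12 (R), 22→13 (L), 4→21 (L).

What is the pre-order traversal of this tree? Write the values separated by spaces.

4 21 39 33 15 18 34 22 13 12

Pre-order visits the node, then its left subtree, then its right subtree.
Visit 4.
At 4: go left to 21.
  Visit 21.
  At 21: go left to 39.
    Visit 39.
    At 39: go left to 33.
      Visit 33.
      At 33: no left child.
      At 33: go right to 15.
        15 is a leaf — visit 15.
    At 39: no right child.
  At 21: go right to 18.
    Visit 18.
    At 18: go left to 34.
      34 is a leaf — visit 34.
    At 18: go right to 22.
      Visit 22.
      At 22: go left to 13.
        13 is a leaf — visit 13.
      At 22: no right child.
At 4: go right to 12.
  12 is a leaf — visit 12.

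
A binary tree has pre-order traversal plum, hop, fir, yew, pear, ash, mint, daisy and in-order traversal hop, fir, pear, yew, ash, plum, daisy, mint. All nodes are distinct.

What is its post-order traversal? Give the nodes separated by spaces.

pear ash yew fir hop daisy mint plum

The first element of pre-order is the root; it splits in-order into left and right subtrees.
Root plum: left subtree has 5 nodes {hop, fir, pear, yew, ash}, right has 2 {daisy, mint}.
  Root hop: left subtree has 0 nodes { }, right has 4 {fir, pear, yew, ash}.
    Root fir: left subtree has 0 nodes { }, right has 3 {pear, yew, ash}.
      Root yew: left subtree has 1 node {pear}, right has 1 {ash}.
  Root mint: left subtree has 1 node {daisy}, right has 0 { }.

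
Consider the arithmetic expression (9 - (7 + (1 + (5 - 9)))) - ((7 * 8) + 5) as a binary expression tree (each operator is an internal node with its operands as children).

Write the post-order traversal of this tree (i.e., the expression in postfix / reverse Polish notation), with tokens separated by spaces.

9 7 1 5 9 - + + - 7 8 * 5 + -

Post-order on an expression tree gives postfix notation: for each operator, emit left operand, right operand, then the operator.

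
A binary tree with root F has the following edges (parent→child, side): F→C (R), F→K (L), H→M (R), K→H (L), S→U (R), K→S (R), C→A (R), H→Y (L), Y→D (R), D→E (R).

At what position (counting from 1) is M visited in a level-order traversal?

8

Level-order visits nodes level by level from the root, left to right within each level.
Level 0: F
Level 1: K, C
Level 2: H, S, A
Level 3: Y, M, U
Level 4: D
Level 5: E
Full level-order sequence: F, K, C, H, S, A, Y, M, U, D, E.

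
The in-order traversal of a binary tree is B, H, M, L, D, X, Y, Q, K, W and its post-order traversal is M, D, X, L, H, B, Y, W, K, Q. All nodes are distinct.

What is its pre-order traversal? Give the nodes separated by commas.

The last element of post-order is the root; it splits in-order into left and right subtrees.
Root Q: left subtree has 7 nodes {B, H, M, L, D, X, Y}, right has 2 {K, W}.
  Root Y: left subtree has 6 nodes {B, H, M, L, D, X}, right has 0 { }.
    Root B: left subtree has 0 nodes { }, right has 5 {H, M, L, D, X}.
      Root H: left subtree has 0 nodes { }, right has 4 {M, L, D, X}.
        Root L: left subtree has 1 node {M}, right has 2 {D, X}.
          Root X: left subtree has 1 node {D}, right has 0 { }.
  Root K: left subtree has 0 nodes { }, right has 1 {W}.

Q, Y, B, H, L, M, X, D, K, W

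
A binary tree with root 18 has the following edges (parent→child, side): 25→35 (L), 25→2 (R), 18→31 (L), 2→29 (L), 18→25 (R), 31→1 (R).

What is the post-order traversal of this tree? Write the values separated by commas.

1, 31, 35, 29, 2, 25, 18

Post-order visits the left subtree, then the right subtree, then the node.
At 18: go left to 31.
  At 31: no left child.
  At 31: go right to 1.
    1 is a leaf — visit 1.
  Visit 31.
At 18: go right to 25.
  At 25: go left to 35.
    35 is a leaf — visit 35.
  At 25: go right to 2.
    At 2: go left to 29.
      29 is a leaf — visit 29.
    At 2: no right child.
    Visit 2.
  Visit 25.
Visit 18.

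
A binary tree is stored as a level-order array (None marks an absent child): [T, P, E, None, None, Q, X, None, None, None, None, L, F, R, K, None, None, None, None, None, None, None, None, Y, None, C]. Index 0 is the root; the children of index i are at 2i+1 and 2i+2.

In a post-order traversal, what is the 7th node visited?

R

Post-order visits the left subtree, then the right subtree, then the node.
At T: go left to P.
  P is a leaf — visit P.
At T: go right to E.
  At E: go left to Q.
    At Q: go left to L.
      At L: go left to Y.
        Y is a leaf — visit Y.
      At L: no right child.
      Visit L.
    At Q: go right to F.
      At F: go left to C.
        C is a leaf — visit C.
      At F: no right child.
      Visit F.
    Visit Q.
  At E: go right to X.
    At X: go left to R.
      R is a leaf — visit R.
    At X: go right to K.
      K is a leaf — visit K.
    Visit X.
  Visit E.
Visit T.
Full post-order sequence: P, Y, L, C, F, Q, R, K, X, E, T.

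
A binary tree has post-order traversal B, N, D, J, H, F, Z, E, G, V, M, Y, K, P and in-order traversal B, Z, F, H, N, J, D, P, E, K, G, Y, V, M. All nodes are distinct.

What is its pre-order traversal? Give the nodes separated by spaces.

P Z B F H J N D K E Y G M V

The last element of post-order is the root; it splits in-order into left and right subtrees.
Root P: left subtree has 7 nodes {B, Z, F, H, N, J, D}, right has 6 {E, K, G, Y, V, M}.
  Root Z: left subtree has 1 node {B}, right has 5 {F, H, N, J, D}.
    Root F: left subtree has 0 nodes { }, right has 4 {H, N, J, D}.
      Root H: left subtree has 0 nodes { }, right has 3 {N, J, D}.
        Root J: left subtree has 1 node {N}, right has 1 {D}.
  Root K: left subtree has 1 node {E}, right has 4 {G, Y, V, M}.
    Root Y: left subtree has 1 node {G}, right has 2 {V, M}.
      Root M: left subtree has 1 node {V}, right has 0 { }.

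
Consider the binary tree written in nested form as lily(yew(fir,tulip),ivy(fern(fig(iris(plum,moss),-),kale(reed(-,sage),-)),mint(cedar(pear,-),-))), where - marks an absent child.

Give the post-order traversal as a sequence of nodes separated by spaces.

Post-order visits the left subtree, then the right subtree, then the node.
At lily: go left to yew.
  At yew: go left to fir.
    fir is a leaf — visit fir.
  At yew: go right to tulip.
    tulip is a leaf — visit tulip.
  Visit yew.
At lily: go right to ivy.
  At ivy: go left to fern.
    At fern: go left to fig.
      At fig: go left to iris.
        At iris: go left to plum.
          plum is a leaf — visit plum.
        At iris: go right to moss.
          moss is a leaf — visit moss.
        Visit iris.
      At fig: no right child.
      Visit fig.
    At fern: go right to kale.
      At kale: go left to reed.
        At reed: no left child.
        At reed: go right to sage.
          sage is a leaf — visit sage.
        Visit reed.
      At kale: no right child.
      Visit kale.
    Visit fern.
  At ivy: go right to mint.
    At mint: go left to cedar.
      At cedar: go left to pear.
        pear is a leaf — visit pear.
      At cedar: no right child.
      Visit cedar.
    At mint: no right child.
    Visit mint.
  Visit ivy.
Visit lily.

fir tulip yew plum moss iris fig sage reed kale fern pear cedar mint ivy lily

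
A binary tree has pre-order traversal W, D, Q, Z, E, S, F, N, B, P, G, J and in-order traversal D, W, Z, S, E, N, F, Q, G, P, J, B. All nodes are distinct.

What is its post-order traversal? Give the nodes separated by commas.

D, S, N, F, E, Z, G, J, P, B, Q, W

The first element of pre-order is the root; it splits in-order into left and right subtrees.
Root W: left subtree has 1 node {D}, right has 10 {Z, S, E, N, F, Q, G, P, J, B}.
  Root Q: left subtree has 5 nodes {Z, S, E, N, F}, right has 4 {G, P, J, B}.
    Root Z: left subtree has 0 nodes { }, right has 4 {S, E, N, F}.
      Root E: left subtree has 1 node {S}, right has 2 {N, F}.
        Root F: left subtree has 1 node {N}, right has 0 { }.
    Root B: left subtree has 3 nodes {G, P, J}, right has 0 { }.
      Root P: left subtree has 1 node {G}, right has 1 {J}.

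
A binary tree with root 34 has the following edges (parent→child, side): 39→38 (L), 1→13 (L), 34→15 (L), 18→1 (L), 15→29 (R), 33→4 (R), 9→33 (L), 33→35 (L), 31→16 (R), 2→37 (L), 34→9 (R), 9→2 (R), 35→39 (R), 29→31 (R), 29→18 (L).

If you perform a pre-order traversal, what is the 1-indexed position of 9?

9

Pre-order visits the node, then its left subtree, then its right subtree.
Visit 34.
At 34: go left to 15.
  Visit 15.
  At 15: no left child.
  At 15: go right to 29.
    Visit 29.
    At 29: go left to 18.
      Visit 18.
      At 18: go left to 1.
        Visit 1.
        At 1: go left to 13.
          13 is a leaf — visit 13.
        At 1: no right child.
      At 18: no right child.
    At 29: go right to 31.
      Visit 31.
      At 31: no left child.
      At 31: go right to 16.
        16 is a leaf — visit 16.
At 34: go right to 9.
  Visit 9.
  At 9: go left to 33.
    Visit 33.
    At 33: go left to 35.
      Visit 35.
      At 35: no left child.
      At 35: go right to 39.
        Visit 39.
        At 39: go left to 38.
          38 is a leaf — visit 38.
        At 39: no right child.
    At 33: go right to 4.
      4 is a leaf — visit 4.
  At 9: go right to 2.
    Visit 2.
    At 2: go left to 37.
      37 is a leaf — visit 37.
    At 2: no right child.
Full pre-order sequence: 34, 15, 29, 18, 1, 13, 31, 16, 9, 33, 35, 39, 38, 4, 2, 37.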